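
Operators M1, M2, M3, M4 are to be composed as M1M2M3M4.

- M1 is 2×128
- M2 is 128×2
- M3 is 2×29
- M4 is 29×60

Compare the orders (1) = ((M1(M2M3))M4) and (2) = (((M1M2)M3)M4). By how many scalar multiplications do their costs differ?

Order (1) = ((M1(M2M3))M4): (M2M3): 128×2 by 2×29 → 128×29, cost 128·2·29 = 7424; (M1(M2M3)): 2×128 by 128×29 → 2×29, cost 2·128·29 = 7424; cumulative 14848; ((M1(M2M3))M4): 2×29 by 29×60 → 2×60, cost 2·29·60 = 3480; cumulative 18328. Total 18328.
Order (2) = (((M1M2)M3)M4): (M1M2): 2×128 by 128×2 → 2×2, cost 2·128·2 = 512; ((M1M2)M3): 2×2 by 2×29 → 2×29, cost 2·2·29 = 116; cumulative 628; (((M1M2)M3)M4): 2×29 by 29×60 → 2×60, cost 2·29·60 = 3480; cumulative 4108. Total 4108.
Difference: |18328 − 4108| = 14220.

14220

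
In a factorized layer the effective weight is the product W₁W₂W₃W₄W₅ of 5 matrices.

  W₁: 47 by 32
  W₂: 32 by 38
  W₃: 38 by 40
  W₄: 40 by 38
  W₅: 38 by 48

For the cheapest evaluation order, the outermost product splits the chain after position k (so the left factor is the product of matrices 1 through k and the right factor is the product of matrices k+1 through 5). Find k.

Adjacent pairs: W₁W₂ = 47·32·38 = 57152; W₂W₃ = 32·38·40 = 48640; W₃W₄ = 38·40·38 = 57760; W₄W₅ = 40·38·48 = 72960.
Length 3: W₁..W₃: k=1: 0+48640+47·32·40=108800; k=2: 57152+0+47·38·40=128592 → min 108800 | W₂..W₄: k=2: 0+57760+32·38·38=103968; k=3: 48640+0+32·40·38=97280 → min 97280 | W₃..W₅: k=3: 0+72960+38·40·48=145920; k=4: 57760+0+38·38·48=127072 → min 127072.
Length 4: W₁..W₄: k=1: 0+97280+47·32·38=154432; k=2: 57152+57760+47·38·38=182780; k=3: 108800+0+47·40·38=180240 → min 154432 | W₂..W₅: k=2: 0+127072+32·38·48=185440; k=3: 48640+72960+32·40·48=183040; k=4: 97280+0+32·38·48=155648 → min 155648.
Top-level splits: k=1: (W₁..W₁)·(W₂..W₅) → 0+155648+47·32·48 = 227840; k=2: (W₁..W₂)·(W₃..W₅) → 57152+127072+47·38·48 = 269952; k=3: (W₁..W₃)·(W₄..W₅) → 108800+72960+47·40·48 = 272000; k=4: (W₁..W₄)·(W₅..W₅) → 154432+0+47·38·48 = 240160.
Best split is after W₁, i.e. k = 1.

1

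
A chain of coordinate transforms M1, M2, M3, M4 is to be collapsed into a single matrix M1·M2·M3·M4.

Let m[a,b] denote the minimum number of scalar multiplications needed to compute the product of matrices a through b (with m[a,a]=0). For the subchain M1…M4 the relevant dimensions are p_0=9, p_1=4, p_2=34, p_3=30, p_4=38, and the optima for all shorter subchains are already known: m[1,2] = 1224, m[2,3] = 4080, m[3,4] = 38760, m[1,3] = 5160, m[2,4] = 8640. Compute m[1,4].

10008

m[1,4] = min over k∈[1,3] of m[1,k]+m[k+1,4]+p_{0}·p_k·p_{4}.
k=1: 0 + 8640 + 9·4·38 = 10008; k=2: 1224 + 38760 + 9·34·38 = 51612; k=3: 5160 + 0 + 9·30·38 = 15420.
Minimum: 10008 at k=1.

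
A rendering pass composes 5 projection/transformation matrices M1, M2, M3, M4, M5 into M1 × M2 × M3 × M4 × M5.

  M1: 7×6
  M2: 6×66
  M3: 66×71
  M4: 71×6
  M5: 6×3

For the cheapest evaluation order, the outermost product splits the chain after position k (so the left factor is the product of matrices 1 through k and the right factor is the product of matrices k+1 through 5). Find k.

Adjacent pairs: M1M2 = 7·6·66 = 2772; M2M3 = 6·66·71 = 28116; M3M4 = 66·71·6 = 28116; M4M5 = 71·6·3 = 1278.
Length 3: M1..M3: k=1: 0+28116+7·6·71=31098; k=2: 2772+0+7·66·71=35574 → min 31098 | M2..M4: k=2: 0+28116+6·66·6=30492; k=3: 28116+0+6·71·6=30672 → min 30492 | M3..M5: k=3: 0+1278+66·71·3=15336; k=4: 28116+0+66·6·3=29304 → min 15336.
Length 4: M1..M4: k=1: 0+30492+7·6·6=30744; k=2: 2772+28116+7·66·6=33660; k=3: 31098+0+7·71·6=34080 → min 30744 | M2..M5: k=2: 0+15336+6·66·3=16524; k=3: 28116+1278+6·71·3=30672; k=4: 30492+0+6·6·3=30600 → min 16524.
Top-level splits: k=1: (M1..M1)·(M2..M5) → 0+16524+7·6·3 = 16650; k=2: (M1..M2)·(M3..M5) → 2772+15336+7·66·3 = 19494; k=3: (M1..M3)·(M4..M5) → 31098+1278+7·71·3 = 33867; k=4: (M1..M4)·(M5..M5) → 30744+0+7·6·3 = 30870.
Best split is after M1, i.e. k = 1.

1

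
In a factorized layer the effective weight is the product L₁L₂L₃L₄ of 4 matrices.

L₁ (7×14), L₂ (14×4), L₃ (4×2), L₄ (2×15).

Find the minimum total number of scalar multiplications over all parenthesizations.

Adjacent pairs: L₁L₂ = 7·14·4 = 392; L₂L₃ = 14·4·2 = 112; L₃L₄ = 4·2·15 = 120.
Length 3: L₁..L₃: k=1: 0+112+7·14·2=308; k=2: 392+0+7·4·2=448 → min 308 | L₂..L₄: k=2: 0+120+14·4·15=960; k=3: 112+0+14·2·15=532 → min 532.
Length 4: L₁..L₄: k=1: 0+532+7·14·15=2002; k=2: 392+120+7·4·15=932; k=3: 308+0+7·2·15=518 → min 518.
Optimal order: ((L₁(L₂L₃))L₄) with cost 518.

518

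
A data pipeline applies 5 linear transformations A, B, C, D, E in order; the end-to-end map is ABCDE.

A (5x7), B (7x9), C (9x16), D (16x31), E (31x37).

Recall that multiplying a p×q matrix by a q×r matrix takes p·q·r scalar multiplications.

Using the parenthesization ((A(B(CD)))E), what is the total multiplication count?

13237

(CD): 9×16 by 16×31 → 9×31, cost 9·16·31 = 4464
(B(CD)): 7×9 by 9×31 → 7×31, cost 7·9·31 = 1953; cumulative 6417
(A(B(CD))): 5×7 by 7×31 → 5×31, cost 5·7·31 = 1085; cumulative 7502
((A(B(CD)))E): 5×31 by 31×37 → 5×37, cost 5·31·37 = 5735; cumulative 13237
Total: 13237 scalar multiplications.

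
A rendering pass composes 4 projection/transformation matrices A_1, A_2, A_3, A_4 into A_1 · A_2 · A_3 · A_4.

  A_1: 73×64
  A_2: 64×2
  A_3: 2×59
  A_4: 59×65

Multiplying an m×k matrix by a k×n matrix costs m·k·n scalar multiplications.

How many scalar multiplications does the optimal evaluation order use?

26504

Adjacent pairs: A_1A_2 = 73·64·2 = 9344; A_2A_3 = 64·2·59 = 7552; A_3A_4 = 2·59·65 = 7670.
Length 3: A_1..A_3: k=1: 0+7552+73·64·59=283200; k=2: 9344+0+73·2·59=17958 → min 17958 | A_2..A_4: k=2: 0+7670+64·2·65=15990; k=3: 7552+0+64·59·65=252992 → min 15990.
Length 4: A_1..A_4: k=1: 0+15990+73·64·65=319670; k=2: 9344+7670+73·2·65=26504; k=3: 17958+0+73·59·65=297913 → min 26504.
Optimal order: ((A_1 · A_2) · (A_3 · A_4)) with cost 26504.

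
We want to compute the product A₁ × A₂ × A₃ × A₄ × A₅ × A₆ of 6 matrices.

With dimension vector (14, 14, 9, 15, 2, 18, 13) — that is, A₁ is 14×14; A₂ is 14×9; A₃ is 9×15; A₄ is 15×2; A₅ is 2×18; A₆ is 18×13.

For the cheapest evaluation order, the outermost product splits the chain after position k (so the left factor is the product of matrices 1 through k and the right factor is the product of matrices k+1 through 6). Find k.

4

Adjacent pairs: A₁A₂ = 14·14·9 = 1764; A₂A₃ = 14·9·15 = 1890; A₃A₄ = 9·15·2 = 270; A₄A₅ = 15·2·18 = 540; A₅A₆ = 2·18·13 = 468.
Length 3: A₁..A₃: k=1: 0+1890+14·14·15=4830; k=2: 1764+0+14·9·15=3654 → min 3654 | A₂..A₄: k=2: 0+270+14·9·2=522; k=3: 1890+0+14·15·2=2310 → min 522 | A₃..A₅: k=3: 0+540+9·15·18=2970; k=4: 270+0+9·2·18=594 → min 594 | A₄..A₆: k=4: 0+468+15·2·13=858; k=5: 540+0+15·18·13=4050 → min 858.
Length 4: A₁..A₄: k=1: 0+522+14·14·2=914; k=2: 1764+270+14·9·2=2286; k=3: 3654+0+14·15·2=4074 → min 914 | A₂..A₅: k=2: 0+594+14·9·18=2862; k=3: 1890+540+14·15·18=6210; k=4: 522+0+14·2·18=1026 → min 1026 | A₃..A₆: k=3: 0+858+9·15·13=2613; k=4: 270+468+9·2·13=972; k=5: 594+0+9·18·13=2700 → min 972.
Length 5: A₁..A₅: k=1: 0+1026+14·14·18=4554; k=2: 1764+594+14·9·18=4626; k=3: 3654+540+14·15·18=7974; k=4: 914+0+14·2·18=1418 → min 1418 | A₂..A₆: k=2: 0+972+14·9·13=2610; k=3: 1890+858+14·15·13=5478; k=4: 522+468+14·2·13=1354; k=5: 1026+0+14·18·13=4302 → min 1354.
Top-level splits: k=1: (A₁..A₁)·(A₂..A₆) → 0+1354+14·14·13 = 3902; k=2: (A₁..A₂)·(A₃..A₆) → 1764+972+14·9·13 = 4374; k=3: (A₁..A₃)·(A₄..A₆) → 3654+858+14·15·13 = 7242; k=4: (A₁..A₄)·(A₅..A₆) → 914+468+14·2·13 = 1746; k=5: (A₁..A₅)·(A₆..A₆) → 1418+0+14·18·13 = 4694.
Best split is after A₄, i.e. k = 4.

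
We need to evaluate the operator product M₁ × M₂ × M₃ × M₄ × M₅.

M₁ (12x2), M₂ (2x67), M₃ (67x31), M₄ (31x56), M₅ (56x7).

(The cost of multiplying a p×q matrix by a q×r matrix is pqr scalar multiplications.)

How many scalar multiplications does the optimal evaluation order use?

Adjacent pairs: M₁M₂ = 12·2·67 = 1608; M₂M₃ = 2·67·31 = 4154; M₃M₄ = 67·31·56 = 116312; M₄M₅ = 31·56·7 = 12152.
Length 3: M₁..M₃: k=1: 0+4154+12·2·31=4898; k=2: 1608+0+12·67·31=26532 → min 4898 | M₂..M₄: k=2: 0+116312+2·67·56=123816; k=3: 4154+0+2·31·56=7626 → min 7626 | M₃..M₅: k=3: 0+12152+67·31·7=26691; k=4: 116312+0+67·56·7=142576 → min 26691.
Length 4: M₁..M₄: k=1: 0+7626+12·2·56=8970; k=2: 1608+116312+12·67·56=162944; k=3: 4898+0+12·31·56=25730 → min 8970 | M₂..M₅: k=2: 0+26691+2·67·7=27629; k=3: 4154+12152+2·31·7=16740; k=4: 7626+0+2·56·7=8410 → min 8410.
Length 5: M₁..M₅: k=1: 0+8410+12·2·7=8578; k=2: 1608+26691+12·67·7=33927; k=3: 4898+12152+12·31·7=19654; k=4: 8970+0+12·56·7=13674 → min 8578.
Optimal order: (M₁ × (((M₂ × M₃) × M₄) × M₅)) with cost 8578.

8578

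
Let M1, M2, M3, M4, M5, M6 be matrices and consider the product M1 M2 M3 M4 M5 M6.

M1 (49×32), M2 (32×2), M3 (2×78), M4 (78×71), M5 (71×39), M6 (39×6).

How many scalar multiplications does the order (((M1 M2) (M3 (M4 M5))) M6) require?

240490

(M1 M2): 49×32 by 32×2 → 49×2, cost 49·32·2 = 3136
(M4 M5): 78×71 by 71×39 → 78×39, cost 78·71·39 = 215982
(M3 (M4 M5)): 2×78 by 78×39 → 2×39, cost 2·78·39 = 6084; cumulative 222066
((M1 M2) (M3 (M4 M5))): 49×2 by 2×39 → 49×39, cost 49·2·39 = 3822; cumulative 229024
(((M1 M2) (M3 (M4 M5))) M6): 49×39 by 39×6 → 49×6, cost 49·39·6 = 11466; cumulative 240490
Total: 240490 scalar multiplications.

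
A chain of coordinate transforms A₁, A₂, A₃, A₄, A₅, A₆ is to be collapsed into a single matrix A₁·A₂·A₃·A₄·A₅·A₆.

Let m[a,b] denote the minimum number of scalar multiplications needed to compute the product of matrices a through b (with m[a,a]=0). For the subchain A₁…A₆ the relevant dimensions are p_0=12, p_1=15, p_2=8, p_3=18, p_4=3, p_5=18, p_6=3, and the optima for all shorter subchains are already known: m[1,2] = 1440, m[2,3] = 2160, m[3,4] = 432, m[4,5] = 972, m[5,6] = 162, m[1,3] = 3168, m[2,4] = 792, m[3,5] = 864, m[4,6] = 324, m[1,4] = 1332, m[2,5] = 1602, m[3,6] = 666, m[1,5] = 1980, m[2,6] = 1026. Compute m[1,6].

1566

m[1,6] = min over k∈[1,5] of m[1,k]+m[k+1,6]+p_{0}·p_k·p_{6}.
k=1: 0 + 1026 + 12·15·3 = 1566; k=2: 1440 + 666 + 12·8·3 = 2394; k=3: 3168 + 324 + 12·18·3 = 4140; k=4: 1332 + 162 + 12·3·3 = 1602; k=5: 1980 + 0 + 12·18·3 = 2628.
Minimum: 1566 at k=1.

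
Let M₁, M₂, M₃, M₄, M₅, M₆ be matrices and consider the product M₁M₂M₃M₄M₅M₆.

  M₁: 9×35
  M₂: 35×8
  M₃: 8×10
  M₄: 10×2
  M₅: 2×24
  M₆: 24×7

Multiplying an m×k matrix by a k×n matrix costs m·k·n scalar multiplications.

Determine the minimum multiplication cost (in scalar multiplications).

Adjacent pairs: M₁M₂ = 9·35·8 = 2520; M₂M₃ = 35·8·10 = 2800; M₃M₄ = 8·10·2 = 160; M₄M₅ = 10·2·24 = 480; M₅M₆ = 2·24·7 = 336.
Length 3: M₁..M₃: k=1: 0+2800+9·35·10=5950; k=2: 2520+0+9·8·10=3240 → min 3240 | M₂..M₄: k=2: 0+160+35·8·2=720; k=3: 2800+0+35·10·2=3500 → min 720 | M₃..M₅: k=3: 0+480+8·10·24=2400; k=4: 160+0+8·2·24=544 → min 544 | M₄..M₆: k=4: 0+336+10·2·7=476; k=5: 480+0+10·24·7=2160 → min 476.
Length 4: M₁..M₄: k=1: 0+720+9·35·2=1350; k=2: 2520+160+9·8·2=2824; k=3: 3240+0+9·10·2=3420 → min 1350 | M₂..M₅: k=2: 0+544+35·8·24=7264; k=3: 2800+480+35·10·24=11680; k=4: 720+0+35·2·24=2400 → min 2400 | M₃..M₆: k=3: 0+476+8·10·7=1036; k=4: 160+336+8·2·7=608; k=5: 544+0+8·24·7=1888 → min 608.
Length 5: M₁..M₅: k=1: 0+2400+9·35·24=9960; k=2: 2520+544+9·8·24=4792; k=3: 3240+480+9·10·24=5880; k=4: 1350+0+9·2·24=1782 → min 1782 | M₂..M₆: k=2: 0+608+35·8·7=2568; k=3: 2800+476+35·10·7=5726; k=4: 720+336+35·2·7=1546; k=5: 2400+0+35·24·7=8280 → min 1546.
Length 6: M₁..M₆: k=1: 0+1546+9·35·7=3751; k=2: 2520+608+9·8·7=3632; k=3: 3240+476+9·10·7=4346; k=4: 1350+336+9·2·7=1812; k=5: 1782+0+9·24·7=3294 → min 1812.
Optimal order: ((M₁(M₂(M₃M₄)))(M₅M₆)) with cost 1812.

1812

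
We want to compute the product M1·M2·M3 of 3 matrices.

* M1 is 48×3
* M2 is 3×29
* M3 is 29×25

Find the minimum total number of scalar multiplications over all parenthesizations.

5775

Order (M1·(M2·M3)): (M2·M3): 3×29 by 29×25 → 3×25, cost 3·29·25 = 2175; (M1·(M2·M3)): 48×3 by 3×25 → 48×25, cost 48·3·25 = 3600; cumulative 5775. Total 5775.
Order ((M1·M2)·M3): (M1·M2): 48×3 by 3×29 → 48×29, cost 48·3·29 = 4176; ((M1·M2)·M3): 48×29 by 29×25 → 48×25, cost 48·29·25 = 34800; cumulative 38976. Total 38976.
Minimum: 5775.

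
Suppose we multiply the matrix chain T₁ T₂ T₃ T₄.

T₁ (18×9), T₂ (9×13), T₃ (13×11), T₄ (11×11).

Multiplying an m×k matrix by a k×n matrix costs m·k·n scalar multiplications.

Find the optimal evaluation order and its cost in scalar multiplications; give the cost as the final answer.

Adjacent pairs: T₁T₂ = 18·9·13 = 2106; T₂T₃ = 9·13·11 = 1287; T₃T₄ = 13·11·11 = 1573.
Length 3: T₁..T₃: k=1: 0+1287+18·9·11=3069; k=2: 2106+0+18·13·11=4680 → min 3069 | T₂..T₄: k=2: 0+1573+9·13·11=2860; k=3: 1287+0+9·11·11=2376 → min 2376.
Length 4: T₁..T₄: k=1: 0+2376+18·9·11=4158; k=2: 2106+1573+18·13·11=6253; k=3: 3069+0+18·11·11=5247 → min 4158.
Optimal parenthesization: (T₁ ((T₂ T₃) T₄)) with cost 4158.

4158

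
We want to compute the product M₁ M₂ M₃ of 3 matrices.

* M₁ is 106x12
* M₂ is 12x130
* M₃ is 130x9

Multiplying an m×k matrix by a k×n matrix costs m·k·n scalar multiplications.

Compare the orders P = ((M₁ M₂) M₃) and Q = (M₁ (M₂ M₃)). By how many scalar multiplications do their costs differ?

Order P = ((M₁ M₂) M₃): (M₁ M₂): 106×12 by 12×130 → 106×130, cost 106·12·130 = 165360; ((M₁ M₂) M₃): 106×130 by 130×9 → 106×9, cost 106·130·9 = 124020; cumulative 289380. Total 289380.
Order Q = (M₁ (M₂ M₃)): (M₂ M₃): 12×130 by 130×9 → 12×9, cost 12·130·9 = 14040; (M₁ (M₂ M₃)): 106×12 by 12×9 → 106×9, cost 106·12·9 = 11448; cumulative 25488. Total 25488.
Difference: |289380 − 25488| = 263892.

263892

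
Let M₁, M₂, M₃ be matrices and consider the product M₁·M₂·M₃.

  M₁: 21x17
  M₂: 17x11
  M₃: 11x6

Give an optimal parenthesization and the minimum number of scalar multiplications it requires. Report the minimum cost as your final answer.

3264

(M₁·(M₂·M₃)): cost 3264.
((M₁·M₂)·M₃): cost 5313.
Optimal: (M₁·(M₂·M₃)) with cost 3264.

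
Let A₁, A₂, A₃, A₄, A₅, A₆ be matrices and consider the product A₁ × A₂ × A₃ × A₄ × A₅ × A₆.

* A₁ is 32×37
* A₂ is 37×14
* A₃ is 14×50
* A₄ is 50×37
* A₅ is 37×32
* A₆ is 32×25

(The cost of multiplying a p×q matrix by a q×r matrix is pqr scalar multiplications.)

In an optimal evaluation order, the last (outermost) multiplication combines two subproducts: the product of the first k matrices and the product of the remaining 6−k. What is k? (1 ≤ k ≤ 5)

Adjacent pairs: A₁A₂ = 32·37·14 = 16576; A₂A₃ = 37·14·50 = 25900; A₃A₄ = 14·50·37 = 25900; A₄A₅ = 50·37·32 = 59200; A₅A₆ = 37·32·25 = 29600.
Length 3: A₁..A₃: k=1: 0+25900+32·37·50=85100; k=2: 16576+0+32·14·50=38976 → min 38976 | A₂..A₄: k=2: 0+25900+37·14·37=45066; k=3: 25900+0+37·50·37=94350 → min 45066 | A₃..A₅: k=3: 0+59200+14·50·32=81600; k=4: 25900+0+14·37·32=42476 → min 42476 | A₄..A₆: k=4: 0+29600+50·37·25=75850; k=5: 59200+0+50·32·25=99200 → min 75850.
Length 4: A₁..A₄: k=1: 0+45066+32·37·37=88874; k=2: 16576+25900+32·14·37=59052; k=3: 38976+0+32·50·37=98176 → min 59052 | A₂..A₅: k=2: 0+42476+37·14·32=59052; k=3: 25900+59200+37·50·32=144300; k=4: 45066+0+37·37·32=88874 → min 59052 | A₃..A₆: k=3: 0+75850+14·50·25=93350; k=4: 25900+29600+14·37·25=68450; k=5: 42476+0+14·32·25=53676 → min 53676.
Length 5: A₁..A₅: k=1: 0+59052+32·37·32=96940; k=2: 16576+42476+32·14·32=73388; k=3: 38976+59200+32·50·32=149376; k=4: 59052+0+32·37·32=96940 → min 73388 | A₂..A₆: k=2: 0+53676+37·14·25=66626; k=3: 25900+75850+37·50·25=148000; k=4: 45066+29600+37·37·25=108891; k=5: 59052+0+37·32·25=88652 → min 66626.
Top-level splits: k=1: (A₁..A₁)·(A₂..A₆) → 0+66626+32·37·25 = 96226; k=2: (A₁..A₂)·(A₃..A₆) → 16576+53676+32·14·25 = 81452; k=3: (A₁..A₃)·(A₄..A₆) → 38976+75850+32·50·25 = 154826; k=4: (A₁..A₄)·(A₅..A₆) → 59052+29600+32·37·25 = 118252; k=5: (A₁..A₅)·(A₆..A₆) → 73388+0+32·32·25 = 98988.
Best split is after A₂, i.e. k = 2.

2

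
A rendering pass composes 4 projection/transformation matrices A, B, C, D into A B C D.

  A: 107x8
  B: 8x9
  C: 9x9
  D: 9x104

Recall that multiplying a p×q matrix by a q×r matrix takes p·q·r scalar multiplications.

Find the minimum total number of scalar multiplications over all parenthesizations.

97160

Adjacent pairs: AB = 107·8·9 = 7704; BC = 8·9·9 = 648; CD = 9·9·104 = 8424.
Length 3: A..C: k=1: 0+648+107·8·9=8352; k=2: 7704+0+107·9·9=16371 → min 8352 | B..D: k=2: 0+8424+8·9·104=15912; k=3: 648+0+8·9·104=8136 → min 8136.
Length 4: A..D: k=1: 0+8136+107·8·104=97160; k=2: 7704+8424+107·9·104=116280; k=3: 8352+0+107·9·104=108504 → min 97160.
Optimal order: (A ((B C) D)) with cost 97160.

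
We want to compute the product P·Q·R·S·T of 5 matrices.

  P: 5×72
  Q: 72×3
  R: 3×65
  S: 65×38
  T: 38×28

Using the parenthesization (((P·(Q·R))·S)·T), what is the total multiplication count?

(Q·R): 72×3 by 3×65 → 72×65, cost 72·3·65 = 14040
(P·(Q·R)): 5×72 by 72×65 → 5×65, cost 5·72·65 = 23400; cumulative 37440
((P·(Q·R))·S): 5×65 by 65×38 → 5×38, cost 5·65·38 = 12350; cumulative 49790
(((P·(Q·R))·S)·T): 5×38 by 38×28 → 5×28, cost 5·38·28 = 5320; cumulative 55110
Total: 55110 scalar multiplications.

55110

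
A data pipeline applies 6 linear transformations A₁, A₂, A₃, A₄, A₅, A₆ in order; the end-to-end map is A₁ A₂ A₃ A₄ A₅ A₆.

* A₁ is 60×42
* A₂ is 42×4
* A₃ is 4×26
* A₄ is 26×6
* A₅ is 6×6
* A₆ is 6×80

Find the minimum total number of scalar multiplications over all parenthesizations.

Adjacent pairs: A₁A₂ = 60·42·4 = 10080; A₂A₃ = 42·4·26 = 4368; A₃A₄ = 4·26·6 = 624; A₄A₅ = 26·6·6 = 936; A₅A₆ = 6·6·80 = 2880.
Length 3: A₁..A₃: k=1: 0+4368+60·42·26=69888; k=2: 10080+0+60·4·26=16320 → min 16320 | A₂..A₄: k=2: 0+624+42·4·6=1632; k=3: 4368+0+42·26·6=10920 → min 1632 | A₃..A₅: k=3: 0+936+4·26·6=1560; k=4: 624+0+4·6·6=768 → min 768 | A₄..A₆: k=4: 0+2880+26·6·80=15360; k=5: 936+0+26·6·80=13416 → min 13416.
Length 4: A₁..A₄: k=1: 0+1632+60·42·6=16752; k=2: 10080+624+60·4·6=12144; k=3: 16320+0+60·26·6=25680 → min 12144 | A₂..A₅: k=2: 0+768+42·4·6=1776; k=3: 4368+936+42·26·6=11856; k=4: 1632+0+42·6·6=3144 → min 1776 | A₃..A₆: k=3: 0+13416+4·26·80=21736; k=4: 624+2880+4·6·80=5424; k=5: 768+0+4·6·80=2688 → min 2688.
Length 5: A₁..A₅: k=1: 0+1776+60·42·6=16896; k=2: 10080+768+60·4·6=12288; k=3: 16320+936+60·26·6=26616; k=4: 12144+0+60·6·6=14304 → min 12288 | A₂..A₆: k=2: 0+2688+42·4·80=16128; k=3: 4368+13416+42·26·80=105144; k=4: 1632+2880+42·6·80=24672; k=5: 1776+0+42·6·80=21936 → min 16128.
Length 6: A₁..A₆: k=1: 0+16128+60·42·80=217728; k=2: 10080+2688+60·4·80=31968; k=3: 16320+13416+60·26·80=154536; k=4: 12144+2880+60·6·80=43824; k=5: 12288+0+60·6·80=41088 → min 31968.
Optimal order: ((A₁ A₂) (((A₃ A₄) A₅) A₆)) with cost 31968.

31968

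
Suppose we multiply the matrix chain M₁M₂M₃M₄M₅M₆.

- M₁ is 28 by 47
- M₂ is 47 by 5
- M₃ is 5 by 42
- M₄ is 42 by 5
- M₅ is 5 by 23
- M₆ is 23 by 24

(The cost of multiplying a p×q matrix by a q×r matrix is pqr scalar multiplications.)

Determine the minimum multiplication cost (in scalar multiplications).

14325

Adjacent pairs: M₁M₂ = 28·47·5 = 6580; M₂M₃ = 47·5·42 = 9870; M₃M₄ = 5·42·5 = 1050; M₄M₅ = 42·5·23 = 4830; M₅M₆ = 5·23·24 = 2760.
Length 3: M₁..M₃: k=1: 0+9870+28·47·42=65142; k=2: 6580+0+28·5·42=12460 → min 12460 | M₂..M₄: k=2: 0+1050+47·5·5=2225; k=3: 9870+0+47·42·5=19740 → min 2225 | M₃..M₅: k=3: 0+4830+5·42·23=9660; k=4: 1050+0+5·5·23=1625 → min 1625 | M₄..M₆: k=4: 0+2760+42·5·24=7800; k=5: 4830+0+42·23·24=28014 → min 7800.
Length 4: M₁..M₄: k=1: 0+2225+28·47·5=8805; k=2: 6580+1050+28·5·5=8330; k=3: 12460+0+28·42·5=18340 → min 8330 | M₂..M₅: k=2: 0+1625+47·5·23=7030; k=3: 9870+4830+47·42·23=60102; k=4: 2225+0+47·5·23=7630 → min 7030 | M₃..M₆: k=3: 0+7800+5·42·24=12840; k=4: 1050+2760+5·5·24=4410; k=5: 1625+0+5·23·24=4385 → min 4385.
Length 5: M₁..M₅: k=1: 0+7030+28·47·23=37298; k=2: 6580+1625+28·5·23=11425; k=3: 12460+4830+28·42·23=44338; k=4: 8330+0+28·5·23=11550 → min 11425 | M₂..M₆: k=2: 0+4385+47·5·24=10025; k=3: 9870+7800+47·42·24=65046; k=4: 2225+2760+47·5·24=10625; k=5: 7030+0+47·23·24=32974 → min 10025.
Length 6: M₁..M₆: k=1: 0+10025+28·47·24=41609; k=2: 6580+4385+28·5·24=14325; k=3: 12460+7800+28·42·24=48484; k=4: 8330+2760+28·5·24=14450; k=5: 11425+0+28·23·24=26881 → min 14325.
Optimal order: ((M₁M₂)(((M₃M₄)M₅)M₆)) with cost 14325.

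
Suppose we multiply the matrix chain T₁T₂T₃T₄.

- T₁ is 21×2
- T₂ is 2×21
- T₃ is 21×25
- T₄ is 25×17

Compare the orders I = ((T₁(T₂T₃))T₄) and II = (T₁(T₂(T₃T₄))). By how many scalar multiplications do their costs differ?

Order I = ((T₁(T₂T₃))T₄): (T₂T₃): 2×21 by 21×25 → 2×25, cost 2·21·25 = 1050; (T₁(T₂T₃)): 21×2 by 2×25 → 21×25, cost 21·2·25 = 1050; cumulative 2100; ((T₁(T₂T₃))T₄): 21×25 by 25×17 → 21×17, cost 21·25·17 = 8925; cumulative 11025. Total 11025.
Order II = (T₁(T₂(T₃T₄))): (T₃T₄): 21×25 by 25×17 → 21×17, cost 21·25·17 = 8925; (T₂(T₃T₄)): 2×21 by 21×17 → 2×17, cost 2·21·17 = 714; cumulative 9639; (T₁(T₂(T₃T₄))): 21×2 by 2×17 → 21×17, cost 21·2·17 = 714; cumulative 10353. Total 10353.
Difference: |11025 − 10353| = 672.

672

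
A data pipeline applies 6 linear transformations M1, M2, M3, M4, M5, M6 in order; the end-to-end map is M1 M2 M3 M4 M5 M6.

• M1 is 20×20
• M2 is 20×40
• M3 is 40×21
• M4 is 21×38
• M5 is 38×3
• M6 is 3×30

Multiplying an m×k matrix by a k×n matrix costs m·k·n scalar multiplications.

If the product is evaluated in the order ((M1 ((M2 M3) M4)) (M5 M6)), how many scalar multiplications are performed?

(M2 M3): 20×40 by 40×21 → 20×21, cost 20·40·21 = 16800
((M2 M3) M4): 20×21 by 21×38 → 20×38, cost 20·21·38 = 15960; cumulative 32760
(M1 ((M2 M3) M4)): 20×20 by 20×38 → 20×38, cost 20·20·38 = 15200; cumulative 47960
(M5 M6): 38×3 by 3×30 → 38×30, cost 38·3·30 = 3420
((M1 ((M2 M3) M4)) (M5 M6)): 20×38 by 38×30 → 20×30, cost 20·38·30 = 22800; cumulative 74180
Total: 74180 scalar multiplications.

74180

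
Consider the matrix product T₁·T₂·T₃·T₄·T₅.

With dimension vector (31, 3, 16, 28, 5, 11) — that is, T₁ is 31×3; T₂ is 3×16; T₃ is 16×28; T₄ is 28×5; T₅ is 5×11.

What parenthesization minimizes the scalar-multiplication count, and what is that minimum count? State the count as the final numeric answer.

Adjacent pairs: T₁T₂ = 31·3·16 = 1488; T₂T₃ = 3·16·28 = 1344; T₃T₄ = 16·28·5 = 2240; T₄T₅ = 28·5·11 = 1540.
Length 3: T₁..T₃: k=1: 0+1344+31·3·28=3948; k=2: 1488+0+31·16·28=15376 → min 3948 | T₂..T₄: k=2: 0+2240+3·16·5=2480; k=3: 1344+0+3·28·5=1764 → min 1764 | T₃..T₅: k=3: 0+1540+16·28·11=6468; k=4: 2240+0+16·5·11=3120 → min 3120.
Length 4: T₁..T₄: k=1: 0+1764+31·3·5=2229; k=2: 1488+2240+31·16·5=6208; k=3: 3948+0+31·28·5=8288 → min 2229 | T₂..T₅: k=2: 0+3120+3·16·11=3648; k=3: 1344+1540+3·28·11=3808; k=4: 1764+0+3·5·11=1929 → min 1929.
Length 5: T₁..T₅: k=1: 0+1929+31·3·11=2952; k=2: 1488+3120+31·16·11=10064; k=3: 3948+1540+31·28·11=15036; k=4: 2229+0+31·5·11=3934 → min 2952.
Optimal parenthesization: (T₁·(((T₂·T₃)·T₄)·T₅)) with cost 2952.

2952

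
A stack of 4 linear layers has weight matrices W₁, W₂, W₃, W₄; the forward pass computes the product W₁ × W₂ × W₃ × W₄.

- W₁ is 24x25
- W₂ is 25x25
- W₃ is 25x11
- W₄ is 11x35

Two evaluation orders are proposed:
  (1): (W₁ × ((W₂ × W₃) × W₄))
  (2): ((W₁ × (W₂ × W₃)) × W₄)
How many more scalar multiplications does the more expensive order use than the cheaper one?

Order (1) = (W₁ × ((W₂ × W₃) × W₄)): (W₂ × W₃): 25×25 by 25×11 → 25×11, cost 25·25·11 = 6875; ((W₂ × W₃) × W₄): 25×11 by 11×35 → 25×35, cost 25·11·35 = 9625; cumulative 16500; (W₁ × ((W₂ × W₃) × W₄)): 24×25 by 25×35 → 24×35, cost 24·25·35 = 21000; cumulative 37500. Total 37500.
Order (2) = ((W₁ × (W₂ × W₃)) × W₄): (W₂ × W₃): 25×25 by 25×11 → 25×11, cost 25·25·11 = 6875; (W₁ × (W₂ × W₃)): 24×25 by 25×11 → 24×11, cost 24·25·11 = 6600; cumulative 13475; ((W₁ × (W₂ × W₃)) × W₄): 24×11 by 11×35 → 24×35, cost 24·11·35 = 9240; cumulative 22715. Total 22715.
Difference: |37500 − 22715| = 14785.

14785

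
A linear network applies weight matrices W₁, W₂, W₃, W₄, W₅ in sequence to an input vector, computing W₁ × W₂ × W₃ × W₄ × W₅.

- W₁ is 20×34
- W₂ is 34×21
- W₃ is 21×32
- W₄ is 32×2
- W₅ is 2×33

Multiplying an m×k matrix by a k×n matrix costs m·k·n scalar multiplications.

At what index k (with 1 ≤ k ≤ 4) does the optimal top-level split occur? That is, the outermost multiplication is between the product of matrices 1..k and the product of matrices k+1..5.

Adjacent pairs: W₁W₂ = 20·34·21 = 14280; W₂W₃ = 34·21·32 = 22848; W₃W₄ = 21·32·2 = 1344; W₄W₅ = 32·2·33 = 2112.
Length 3: W₁..W₃: k=1: 0+22848+20·34·32=44608; k=2: 14280+0+20·21·32=27720 → min 27720 | W₂..W₄: k=2: 0+1344+34·21·2=2772; k=3: 22848+0+34·32·2=25024 → min 2772 | W₃..W₅: k=3: 0+2112+21·32·33=24288; k=4: 1344+0+21·2·33=2730 → min 2730.
Length 4: W₁..W₄: k=1: 0+2772+20·34·2=4132; k=2: 14280+1344+20·21·2=16464; k=3: 27720+0+20·32·2=29000 → min 4132 | W₂..W₅: k=2: 0+2730+34·21·33=26292; k=3: 22848+2112+34·32·33=60864; k=4: 2772+0+34·2·33=5016 → min 5016.
Top-level splits: k=1: (W₁..W₁)·(W₂..W₅) → 0+5016+20·34·33 = 27456; k=2: (W₁..W₂)·(W₃..W₅) → 14280+2730+20·21·33 = 30870; k=3: (W₁..W₃)·(W₄..W₅) → 27720+2112+20·32·33 = 50952; k=4: (W₁..W₄)·(W₅..W₅) → 4132+0+20·2·33 = 5452.
Best split is after W₄, i.e. k = 4.

4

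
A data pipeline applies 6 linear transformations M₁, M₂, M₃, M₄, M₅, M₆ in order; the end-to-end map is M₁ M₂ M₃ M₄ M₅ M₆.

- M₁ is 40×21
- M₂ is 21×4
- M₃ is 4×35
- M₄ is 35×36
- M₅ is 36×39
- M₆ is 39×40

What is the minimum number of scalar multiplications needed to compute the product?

26656

Adjacent pairs: M₁M₂ = 40·21·4 = 3360; M₂M₃ = 21·4·35 = 2940; M₃M₄ = 4·35·36 = 5040; M₄M₅ = 35·36·39 = 49140; M₅M₆ = 36·39·40 = 56160.
Length 3: M₁..M₃: k=1: 0+2940+40·21·35=32340; k=2: 3360+0+40·4·35=8960 → min 8960 | M₂..M₄: k=2: 0+5040+21·4·36=8064; k=3: 2940+0+21·35·36=29400 → min 8064 | M₃..M₅: k=3: 0+49140+4·35·39=54600; k=4: 5040+0+4·36·39=10656 → min 10656 | M₄..M₆: k=4: 0+56160+35·36·40=106560; k=5: 49140+0+35·39·40=103740 → min 103740.
Length 4: M₁..M₄: k=1: 0+8064+40·21·36=38304; k=2: 3360+5040+40·4·36=14160; k=3: 8960+0+40·35·36=59360 → min 14160 | M₂..M₅: k=2: 0+10656+21·4·39=13932; k=3: 2940+49140+21·35·39=80745; k=4: 8064+0+21·36·39=37548 → min 13932 | M₃..M₆: k=3: 0+103740+4·35·40=109340; k=4: 5040+56160+4·36·40=66960; k=5: 10656+0+4·39·40=16896 → min 16896.
Length 5: M₁..M₅: k=1: 0+13932+40·21·39=46692; k=2: 3360+10656+40·4·39=20256; k=3: 8960+49140+40·35·39=112700; k=4: 14160+0+40·36·39=70320 → min 20256 | M₂..M₆: k=2: 0+16896+21·4·40=20256; k=3: 2940+103740+21·35·40=136080; k=4: 8064+56160+21·36·40=94464; k=5: 13932+0+21·39·40=46692 → min 20256.
Length 6: M₁..M₆: k=1: 0+20256+40·21·40=53856; k=2: 3360+16896+40·4·40=26656; k=3: 8960+103740+40·35·40=168700; k=4: 14160+56160+40·36·40=127920; k=5: 20256+0+40·39·40=82656 → min 26656.
Optimal order: ((M₁ M₂) (((M₃ M₄) M₅) M₆)) with cost 26656.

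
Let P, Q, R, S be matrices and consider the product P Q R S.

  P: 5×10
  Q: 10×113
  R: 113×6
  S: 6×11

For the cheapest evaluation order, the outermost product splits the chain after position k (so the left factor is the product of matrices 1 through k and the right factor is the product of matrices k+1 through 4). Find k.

3

Adjacent pairs: PQ = 5·10·113 = 5650; QR = 10·113·6 = 6780; RS = 113·6·11 = 7458.
Length 3: P..R: k=1: 0+6780+5·10·6=7080; k=2: 5650+0+5·113·6=9040 → min 7080 | Q..S: k=2: 0+7458+10·113·11=19888; k=3: 6780+0+10·6·11=7440 → min 7440.
Top-level splits: k=1: (P..P)·(Q..S) → 0+7440+5·10·11 = 7990; k=2: (P..Q)·(R..S) → 5650+7458+5·113·11 = 19323; k=3: (P..R)·(S..S) → 7080+0+5·6·11 = 7410.
Best split is after R, i.e. k = 3.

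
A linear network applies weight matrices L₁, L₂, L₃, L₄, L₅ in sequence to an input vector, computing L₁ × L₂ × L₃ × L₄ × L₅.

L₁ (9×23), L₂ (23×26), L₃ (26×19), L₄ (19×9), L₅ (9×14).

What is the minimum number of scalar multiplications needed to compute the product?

12501

Adjacent pairs: L₁L₂ = 9·23·26 = 5382; L₂L₃ = 23·26·19 = 11362; L₃L₄ = 26·19·9 = 4446; L₄L₅ = 19·9·14 = 2394.
Length 3: L₁..L₃: k=1: 0+11362+9·23·19=15295; k=2: 5382+0+9·26·19=9828 → min 9828 | L₂..L₄: k=2: 0+4446+23·26·9=9828; k=3: 11362+0+23·19·9=15295 → min 9828 | L₃..L₅: k=3: 0+2394+26·19·14=9310; k=4: 4446+0+26·9·14=7722 → min 7722.
Length 4: L₁..L₄: k=1: 0+9828+9·23·9=11691; k=2: 5382+4446+9·26·9=11934; k=3: 9828+0+9·19·9=11367 → min 11367 | L₂..L₅: k=2: 0+7722+23·26·14=16094; k=3: 11362+2394+23·19·14=19874; k=4: 9828+0+23·9·14=12726 → min 12726.
Length 5: L₁..L₅: k=1: 0+12726+9·23·14=15624; k=2: 5382+7722+9·26·14=16380; k=3: 9828+2394+9·19·14=14616; k=4: 11367+0+9·9·14=12501 → min 12501.
Optimal order: ((((L₁ × L₂) × L₃) × L₄) × L₅) with cost 12501.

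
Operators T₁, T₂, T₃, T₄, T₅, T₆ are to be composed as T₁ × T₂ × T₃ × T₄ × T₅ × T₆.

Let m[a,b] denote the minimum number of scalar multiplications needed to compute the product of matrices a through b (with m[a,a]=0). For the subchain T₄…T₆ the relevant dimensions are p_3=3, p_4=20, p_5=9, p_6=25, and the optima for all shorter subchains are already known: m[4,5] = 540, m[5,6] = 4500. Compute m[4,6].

1215

m[4,6] = min over k∈[4,5] of m[4,k]+m[k+1,6]+p_{3}·p_k·p_{6}.
k=4: 0 + 4500 + 3·20·25 = 6000; k=5: 540 + 0 + 3·9·25 = 1215.
Minimum: 1215 at k=5.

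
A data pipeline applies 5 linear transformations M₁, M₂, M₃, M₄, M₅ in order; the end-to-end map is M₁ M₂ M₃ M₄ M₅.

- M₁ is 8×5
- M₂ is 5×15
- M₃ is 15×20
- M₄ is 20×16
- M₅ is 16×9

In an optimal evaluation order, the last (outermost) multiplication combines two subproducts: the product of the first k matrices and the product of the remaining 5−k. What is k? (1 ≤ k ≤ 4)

Adjacent pairs: M₁M₂ = 8·5·15 = 600; M₂M₃ = 5·15·20 = 1500; M₃M₄ = 15·20·16 = 4800; M₄M₅ = 20·16·9 = 2880.
Length 3: M₁..M₃: k=1: 0+1500+8·5·20=2300; k=2: 600+0+8·15·20=3000 → min 2300 | M₂..M₄: k=2: 0+4800+5·15·16=6000; k=3: 1500+0+5·20·16=3100 → min 3100 | M₃..M₅: k=3: 0+2880+15·20·9=5580; k=4: 4800+0+15·16·9=6960 → min 5580.
Length 4: M₁..M₄: k=1: 0+3100+8·5·16=3740; k=2: 600+4800+8·15·16=7320; k=3: 2300+0+8·20·16=4860 → min 3740 | M₂..M₅: k=2: 0+5580+5·15·9=6255; k=3: 1500+2880+5·20·9=5280; k=4: 3100+0+5·16·9=3820 → min 3820.
Top-level splits: k=1: (M₁..M₁)·(M₂..M₅) → 0+3820+8·5·9 = 4180; k=2: (M₁..M₂)·(M₃..M₅) → 600+5580+8·15·9 = 7260; k=3: (M₁..M₃)·(M₄..M₅) → 2300+2880+8·20·9 = 6620; k=4: (M₁..M₄)·(M₅..M₅) → 3740+0+8·16·9 = 4892.
Best split is after M₁, i.e. k = 1.

1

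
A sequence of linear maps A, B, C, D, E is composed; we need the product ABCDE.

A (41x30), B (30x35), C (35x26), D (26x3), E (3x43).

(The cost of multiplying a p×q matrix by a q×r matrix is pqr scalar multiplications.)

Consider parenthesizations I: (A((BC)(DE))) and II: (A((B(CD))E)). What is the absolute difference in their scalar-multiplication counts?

Order I = (A((BC)(DE))): (BC): 30×35 by 35×26 → 30×26, cost 30·35·26 = 27300; (DE): 26×3 by 3×43 → 26×43, cost 26·3·43 = 3354; ((BC)(DE)): 30×26 by 26×43 → 30×43, cost 30·26·43 = 33540; cumulative 64194; (A((BC)(DE))): 41×30 by 30×43 → 41×43, cost 41·30·43 = 52890; cumulative 117084. Total 117084.
Order II = (A((B(CD))E)): (CD): 35×26 by 26×3 → 35×3, cost 35·26·3 = 2730; (B(CD)): 30×35 by 35×3 → 30×3, cost 30·35·3 = 3150; cumulative 5880; ((B(CD))E): 30×3 by 3×43 → 30×43, cost 30·3·43 = 3870; cumulative 9750; (A((B(CD))E)): 41×30 by 30×43 → 41×43, cost 41·30·43 = 52890; cumulative 62640. Total 62640.
Difference: |117084 − 62640| = 54444.

54444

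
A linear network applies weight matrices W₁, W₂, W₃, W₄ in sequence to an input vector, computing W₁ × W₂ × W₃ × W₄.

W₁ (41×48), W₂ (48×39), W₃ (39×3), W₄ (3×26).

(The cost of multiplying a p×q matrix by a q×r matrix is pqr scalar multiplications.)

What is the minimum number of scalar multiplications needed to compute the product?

Adjacent pairs: W₁W₂ = 41·48·39 = 76752; W₂W₃ = 48·39·3 = 5616; W₃W₄ = 39·3·26 = 3042.
Length 3: W₁..W₃: k=1: 0+5616+41·48·3=11520; k=2: 76752+0+41·39·3=81549 → min 11520 | W₂..W₄: k=2: 0+3042+48·39·26=51714; k=3: 5616+0+48·3·26=9360 → min 9360.
Length 4: W₁..W₄: k=1: 0+9360+41·48·26=60528; k=2: 76752+3042+41·39·26=121368; k=3: 11520+0+41·3·26=14718 → min 14718.
Optimal order: ((W₁ × (W₂ × W₃)) × W₄) with cost 14718.

14718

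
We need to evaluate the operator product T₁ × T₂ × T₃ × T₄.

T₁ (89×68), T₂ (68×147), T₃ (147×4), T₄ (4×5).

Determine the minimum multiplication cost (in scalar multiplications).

65972

Adjacent pairs: T₁T₂ = 89·68·147 = 889644; T₂T₃ = 68·147·4 = 39984; T₃T₄ = 147·4·5 = 2940.
Length 3: T₁..T₃: k=1: 0+39984+89·68·4=64192; k=2: 889644+0+89·147·4=941976 → min 64192 | T₂..T₄: k=2: 0+2940+68·147·5=52920; k=3: 39984+0+68·4·5=41344 → min 41344.
Length 4: T₁..T₄: k=1: 0+41344+89·68·5=71604; k=2: 889644+2940+89·147·5=957999; k=3: 64192+0+89·4·5=65972 → min 65972.
Optimal order: ((T₁ × (T₂ × T₃)) × T₄) with cost 65972.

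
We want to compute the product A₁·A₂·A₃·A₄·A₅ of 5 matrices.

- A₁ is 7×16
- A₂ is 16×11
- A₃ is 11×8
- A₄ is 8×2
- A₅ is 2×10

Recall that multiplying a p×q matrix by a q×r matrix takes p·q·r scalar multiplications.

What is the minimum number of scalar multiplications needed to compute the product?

892

Adjacent pairs: A₁A₂ = 7·16·11 = 1232; A₂A₃ = 16·11·8 = 1408; A₃A₄ = 11·8·2 = 176; A₄A₅ = 8·2·10 = 160.
Length 3: A₁..A₃: k=1: 0+1408+7·16·8=2304; k=2: 1232+0+7·11·8=1848 → min 1848 | A₂..A₄: k=2: 0+176+16·11·2=528; k=3: 1408+0+16·8·2=1664 → min 528 | A₃..A₅: k=3: 0+160+11·8·10=1040; k=4: 176+0+11·2·10=396 → min 396.
Length 4: A₁..A₄: k=1: 0+528+7·16·2=752; k=2: 1232+176+7·11·2=1562; k=3: 1848+0+7·8·2=1960 → min 752 | A₂..A₅: k=2: 0+396+16·11·10=2156; k=3: 1408+160+16·8·10=2848; k=4: 528+0+16·2·10=848 → min 848.
Length 5: A₁..A₅: k=1: 0+848+7·16·10=1968; k=2: 1232+396+7·11·10=2398; k=3: 1848+160+7·8·10=2568; k=4: 752+0+7·2·10=892 → min 892.
Optimal order: ((A₁·(A₂·(A₃·A₄)))·A₅) with cost 892.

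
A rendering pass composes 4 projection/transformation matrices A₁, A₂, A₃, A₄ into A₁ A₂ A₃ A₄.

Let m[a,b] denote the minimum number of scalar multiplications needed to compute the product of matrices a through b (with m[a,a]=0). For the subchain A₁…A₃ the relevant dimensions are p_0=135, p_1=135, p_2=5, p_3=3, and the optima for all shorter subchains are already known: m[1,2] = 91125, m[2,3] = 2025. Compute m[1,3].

m[1,3] = min over k∈[1,2] of m[1,k]+m[k+1,3]+p_{0}·p_k·p_{3}.
k=1: 0 + 2025 + 135·135·3 = 56700; k=2: 91125 + 0 + 135·5·3 = 93150.
Minimum: 56700 at k=1.

56700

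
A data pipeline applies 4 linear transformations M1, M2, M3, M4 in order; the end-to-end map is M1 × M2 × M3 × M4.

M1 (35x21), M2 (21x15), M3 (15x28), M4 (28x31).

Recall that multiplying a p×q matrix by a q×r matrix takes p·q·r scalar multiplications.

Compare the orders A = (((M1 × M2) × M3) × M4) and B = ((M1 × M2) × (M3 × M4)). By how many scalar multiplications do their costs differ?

15785

Order A = (((M1 × M2) × M3) × M4): (M1 × M2): 35×21 by 21×15 → 35×15, cost 35·21·15 = 11025; ((M1 × M2) × M3): 35×15 by 15×28 → 35×28, cost 35·15·28 = 14700; cumulative 25725; (((M1 × M2) × M3) × M4): 35×28 by 28×31 → 35×31, cost 35·28·31 = 30380; cumulative 56105. Total 56105.
Order B = ((M1 × M2) × (M3 × M4)): (M1 × M2): 35×21 by 21×15 → 35×15, cost 35·21·15 = 11025; (M3 × M4): 15×28 by 28×31 → 15×31, cost 15·28·31 = 13020; ((M1 × M2) × (M3 × M4)): 35×15 by 15×31 → 35×31, cost 35·15·31 = 16275; cumulative 40320. Total 40320.
Difference: |56105 − 40320| = 15785.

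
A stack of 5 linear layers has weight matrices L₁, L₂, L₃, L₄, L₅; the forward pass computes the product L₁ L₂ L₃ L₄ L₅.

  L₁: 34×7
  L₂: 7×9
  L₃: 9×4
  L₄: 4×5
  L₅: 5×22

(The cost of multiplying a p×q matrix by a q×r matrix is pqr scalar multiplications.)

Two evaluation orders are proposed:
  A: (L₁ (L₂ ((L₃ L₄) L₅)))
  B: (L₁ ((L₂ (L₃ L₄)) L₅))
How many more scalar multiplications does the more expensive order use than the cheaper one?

Order A = (L₁ (L₂ ((L₃ L₄) L₅))): (L₃ L₄): 9×4 by 4×5 → 9×5, cost 9·4·5 = 180; ((L₃ L₄) L₅): 9×5 by 5×22 → 9×22, cost 9·5·22 = 990; cumulative 1170; (L₂ ((L₃ L₄) L₅)): 7×9 by 9×22 → 7×22, cost 7·9·22 = 1386; cumulative 2556; (L₁ (L₂ ((L₃ L₄) L₅))): 34×7 by 7×22 → 34×22, cost 34·7·22 = 5236; cumulative 7792. Total 7792.
Order B = (L₁ ((L₂ (L₃ L₄)) L₅)): (L₃ L₄): 9×4 by 4×5 → 9×5, cost 9·4·5 = 180; (L₂ (L₃ L₄)): 7×9 by 9×5 → 7×5, cost 7·9·5 = 315; cumulative 495; ((L₂ (L₃ L₄)) L₅): 7×5 by 5×22 → 7×22, cost 7·5·22 = 770; cumulative 1265; (L₁ ((L₂ (L₃ L₄)) L₅)): 34×7 by 7×22 → 34×22, cost 34·7·22 = 5236; cumulative 6501. Total 6501.
Difference: |7792 − 6501| = 1291.

1291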